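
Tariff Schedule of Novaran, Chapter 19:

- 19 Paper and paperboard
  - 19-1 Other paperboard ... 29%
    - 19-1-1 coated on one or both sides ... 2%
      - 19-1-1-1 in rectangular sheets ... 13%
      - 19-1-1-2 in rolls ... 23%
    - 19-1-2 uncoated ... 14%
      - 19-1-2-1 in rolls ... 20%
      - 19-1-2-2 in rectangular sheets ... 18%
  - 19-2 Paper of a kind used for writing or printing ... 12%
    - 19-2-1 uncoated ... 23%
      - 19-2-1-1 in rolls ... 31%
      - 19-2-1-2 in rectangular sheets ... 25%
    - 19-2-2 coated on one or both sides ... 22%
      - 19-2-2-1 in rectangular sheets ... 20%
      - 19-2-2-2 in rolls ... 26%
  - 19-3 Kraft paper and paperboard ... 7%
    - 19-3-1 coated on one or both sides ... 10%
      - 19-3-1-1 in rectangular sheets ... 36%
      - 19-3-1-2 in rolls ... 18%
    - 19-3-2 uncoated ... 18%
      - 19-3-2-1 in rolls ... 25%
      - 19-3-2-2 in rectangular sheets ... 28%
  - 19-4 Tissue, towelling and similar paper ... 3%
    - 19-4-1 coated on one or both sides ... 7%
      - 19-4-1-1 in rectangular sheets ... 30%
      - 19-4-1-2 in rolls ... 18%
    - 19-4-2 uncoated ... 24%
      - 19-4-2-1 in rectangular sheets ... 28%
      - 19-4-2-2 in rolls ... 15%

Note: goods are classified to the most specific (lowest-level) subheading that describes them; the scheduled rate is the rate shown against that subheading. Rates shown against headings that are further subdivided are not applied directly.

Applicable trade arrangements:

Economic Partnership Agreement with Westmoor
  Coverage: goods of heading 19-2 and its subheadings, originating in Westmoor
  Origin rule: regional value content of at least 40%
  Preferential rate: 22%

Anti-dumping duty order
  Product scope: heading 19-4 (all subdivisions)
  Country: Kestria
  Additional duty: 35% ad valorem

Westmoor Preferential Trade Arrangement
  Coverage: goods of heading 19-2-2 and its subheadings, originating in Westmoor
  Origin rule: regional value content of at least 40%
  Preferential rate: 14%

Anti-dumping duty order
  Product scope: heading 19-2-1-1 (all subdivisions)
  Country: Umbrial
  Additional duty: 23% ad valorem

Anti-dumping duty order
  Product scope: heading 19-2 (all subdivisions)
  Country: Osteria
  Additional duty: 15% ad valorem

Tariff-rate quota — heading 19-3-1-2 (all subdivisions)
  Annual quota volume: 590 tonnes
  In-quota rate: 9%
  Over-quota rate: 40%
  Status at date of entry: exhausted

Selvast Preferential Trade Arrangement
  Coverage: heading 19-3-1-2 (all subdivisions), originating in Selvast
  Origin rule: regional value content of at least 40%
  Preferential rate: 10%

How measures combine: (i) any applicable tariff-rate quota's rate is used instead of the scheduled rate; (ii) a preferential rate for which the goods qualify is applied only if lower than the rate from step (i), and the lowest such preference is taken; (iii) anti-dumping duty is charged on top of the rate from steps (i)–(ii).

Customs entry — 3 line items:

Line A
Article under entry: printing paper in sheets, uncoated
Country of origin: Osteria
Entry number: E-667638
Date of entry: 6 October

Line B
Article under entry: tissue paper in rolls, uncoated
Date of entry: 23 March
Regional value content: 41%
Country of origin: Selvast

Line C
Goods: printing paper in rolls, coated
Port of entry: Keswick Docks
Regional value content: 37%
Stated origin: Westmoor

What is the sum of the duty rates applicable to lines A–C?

81%

Line A: printing paper → 19-2; uncoated → 19-2-1; in sheets → 19-2-1-2. Scheduled 25%. anti-dumping (Osteria, 19-2): +15%; total 25% + 15% = 40%. → 40%.
Line B: tissue paper → 19-4; uncoated → 19-4-2; in rolls → 19-4-2-2. Scheduled 15%. Selvast agreement on 19-3-1-2: 19-4-2-2 not covered. → 15%.
Line C: printing paper → 19-2; coated → 19-2-2; in rolls → 19-2-2-2. Scheduled 26%. Westmoor agreement on 19-2: RVC < 40%; Westmoor agreement on 19-2-2: RVC < 40%. → 26%.
Sum: 40% + 15% + 26% = 81%.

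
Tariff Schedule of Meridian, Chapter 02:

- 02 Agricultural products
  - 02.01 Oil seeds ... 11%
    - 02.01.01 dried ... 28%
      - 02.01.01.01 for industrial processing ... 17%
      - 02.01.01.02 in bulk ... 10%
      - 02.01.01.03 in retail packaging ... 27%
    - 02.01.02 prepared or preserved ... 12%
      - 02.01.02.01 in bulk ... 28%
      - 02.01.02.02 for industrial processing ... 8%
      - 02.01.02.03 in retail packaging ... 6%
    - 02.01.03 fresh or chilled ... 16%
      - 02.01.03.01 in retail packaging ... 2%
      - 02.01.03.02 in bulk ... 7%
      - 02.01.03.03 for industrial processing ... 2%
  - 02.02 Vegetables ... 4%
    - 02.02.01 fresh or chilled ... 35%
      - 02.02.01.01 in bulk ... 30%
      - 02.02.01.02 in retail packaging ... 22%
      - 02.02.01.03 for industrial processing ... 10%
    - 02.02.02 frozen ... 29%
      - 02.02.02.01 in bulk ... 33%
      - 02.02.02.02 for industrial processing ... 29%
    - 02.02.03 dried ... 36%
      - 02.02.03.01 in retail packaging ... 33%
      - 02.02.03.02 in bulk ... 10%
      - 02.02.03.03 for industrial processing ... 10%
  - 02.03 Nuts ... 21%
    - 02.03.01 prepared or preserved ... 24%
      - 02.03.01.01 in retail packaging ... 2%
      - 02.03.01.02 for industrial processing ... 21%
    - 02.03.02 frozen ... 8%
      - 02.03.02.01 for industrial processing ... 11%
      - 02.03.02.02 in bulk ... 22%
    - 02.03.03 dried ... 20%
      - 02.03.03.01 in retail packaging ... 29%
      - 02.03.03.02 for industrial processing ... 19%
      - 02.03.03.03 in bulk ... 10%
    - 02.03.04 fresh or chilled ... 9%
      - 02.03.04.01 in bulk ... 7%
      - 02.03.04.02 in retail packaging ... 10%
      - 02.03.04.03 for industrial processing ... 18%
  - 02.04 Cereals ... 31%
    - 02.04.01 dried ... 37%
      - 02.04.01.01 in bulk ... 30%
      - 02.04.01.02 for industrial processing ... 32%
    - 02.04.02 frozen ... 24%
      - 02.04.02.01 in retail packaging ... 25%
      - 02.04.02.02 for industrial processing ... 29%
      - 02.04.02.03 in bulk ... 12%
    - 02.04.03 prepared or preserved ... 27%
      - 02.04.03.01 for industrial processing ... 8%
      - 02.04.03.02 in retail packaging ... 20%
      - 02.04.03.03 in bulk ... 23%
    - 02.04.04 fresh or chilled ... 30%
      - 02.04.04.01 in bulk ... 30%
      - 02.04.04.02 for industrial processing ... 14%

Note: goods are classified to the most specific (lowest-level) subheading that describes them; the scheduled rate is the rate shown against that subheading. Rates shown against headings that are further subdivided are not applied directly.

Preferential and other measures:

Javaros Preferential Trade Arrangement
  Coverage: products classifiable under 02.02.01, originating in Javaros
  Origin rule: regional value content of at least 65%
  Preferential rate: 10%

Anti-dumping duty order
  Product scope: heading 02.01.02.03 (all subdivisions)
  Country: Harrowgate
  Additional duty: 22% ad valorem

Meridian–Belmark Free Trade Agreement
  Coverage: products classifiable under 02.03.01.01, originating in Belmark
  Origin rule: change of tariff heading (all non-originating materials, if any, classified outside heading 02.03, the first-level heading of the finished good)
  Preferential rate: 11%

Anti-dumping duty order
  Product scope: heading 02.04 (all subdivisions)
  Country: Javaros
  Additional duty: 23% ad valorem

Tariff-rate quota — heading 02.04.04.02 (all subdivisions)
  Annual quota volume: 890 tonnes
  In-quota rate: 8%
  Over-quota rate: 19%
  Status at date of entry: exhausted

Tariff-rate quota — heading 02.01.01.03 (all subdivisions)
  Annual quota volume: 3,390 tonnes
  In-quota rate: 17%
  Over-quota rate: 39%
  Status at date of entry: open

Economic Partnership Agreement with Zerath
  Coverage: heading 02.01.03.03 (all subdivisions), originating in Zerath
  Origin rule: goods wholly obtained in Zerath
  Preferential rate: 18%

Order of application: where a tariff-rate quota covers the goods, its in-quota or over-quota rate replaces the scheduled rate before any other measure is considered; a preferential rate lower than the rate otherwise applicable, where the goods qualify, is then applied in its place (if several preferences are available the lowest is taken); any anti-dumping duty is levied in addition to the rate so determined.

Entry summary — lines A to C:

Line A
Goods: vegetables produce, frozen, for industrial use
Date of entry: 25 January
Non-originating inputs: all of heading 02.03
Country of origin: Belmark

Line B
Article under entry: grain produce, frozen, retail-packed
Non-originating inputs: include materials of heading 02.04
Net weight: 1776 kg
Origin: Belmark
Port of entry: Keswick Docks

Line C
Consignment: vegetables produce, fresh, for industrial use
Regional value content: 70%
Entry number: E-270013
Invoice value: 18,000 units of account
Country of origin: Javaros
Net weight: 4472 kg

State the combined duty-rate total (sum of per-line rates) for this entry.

64%

Line A: vegetables → 02.02; frozen → 02.02.02; for industrial use → 02.02.02.02. Scheduled 29%. Belmark agreement on 02.03.01.01: 02.02.02.02 not covered. → 29%.
Line B: grain → 02.04; frozen → 02.04.02; retail-packed → 02.04.02.01. Scheduled 25%. Belmark agreement on 02.03.01.01: 02.04.02.01 not covered. → 25%.
Line C: vegetables → 02.02; fresh → 02.02.01; for industrial use → 02.02.01.03. Scheduled 10%. Javaros agreement on 02.02.01: RVC ≥ 65% → 10% available; preference 10% not lower than 10% → no reduction. → 10%.
Sum: 29% + 25% + 10% = 64%.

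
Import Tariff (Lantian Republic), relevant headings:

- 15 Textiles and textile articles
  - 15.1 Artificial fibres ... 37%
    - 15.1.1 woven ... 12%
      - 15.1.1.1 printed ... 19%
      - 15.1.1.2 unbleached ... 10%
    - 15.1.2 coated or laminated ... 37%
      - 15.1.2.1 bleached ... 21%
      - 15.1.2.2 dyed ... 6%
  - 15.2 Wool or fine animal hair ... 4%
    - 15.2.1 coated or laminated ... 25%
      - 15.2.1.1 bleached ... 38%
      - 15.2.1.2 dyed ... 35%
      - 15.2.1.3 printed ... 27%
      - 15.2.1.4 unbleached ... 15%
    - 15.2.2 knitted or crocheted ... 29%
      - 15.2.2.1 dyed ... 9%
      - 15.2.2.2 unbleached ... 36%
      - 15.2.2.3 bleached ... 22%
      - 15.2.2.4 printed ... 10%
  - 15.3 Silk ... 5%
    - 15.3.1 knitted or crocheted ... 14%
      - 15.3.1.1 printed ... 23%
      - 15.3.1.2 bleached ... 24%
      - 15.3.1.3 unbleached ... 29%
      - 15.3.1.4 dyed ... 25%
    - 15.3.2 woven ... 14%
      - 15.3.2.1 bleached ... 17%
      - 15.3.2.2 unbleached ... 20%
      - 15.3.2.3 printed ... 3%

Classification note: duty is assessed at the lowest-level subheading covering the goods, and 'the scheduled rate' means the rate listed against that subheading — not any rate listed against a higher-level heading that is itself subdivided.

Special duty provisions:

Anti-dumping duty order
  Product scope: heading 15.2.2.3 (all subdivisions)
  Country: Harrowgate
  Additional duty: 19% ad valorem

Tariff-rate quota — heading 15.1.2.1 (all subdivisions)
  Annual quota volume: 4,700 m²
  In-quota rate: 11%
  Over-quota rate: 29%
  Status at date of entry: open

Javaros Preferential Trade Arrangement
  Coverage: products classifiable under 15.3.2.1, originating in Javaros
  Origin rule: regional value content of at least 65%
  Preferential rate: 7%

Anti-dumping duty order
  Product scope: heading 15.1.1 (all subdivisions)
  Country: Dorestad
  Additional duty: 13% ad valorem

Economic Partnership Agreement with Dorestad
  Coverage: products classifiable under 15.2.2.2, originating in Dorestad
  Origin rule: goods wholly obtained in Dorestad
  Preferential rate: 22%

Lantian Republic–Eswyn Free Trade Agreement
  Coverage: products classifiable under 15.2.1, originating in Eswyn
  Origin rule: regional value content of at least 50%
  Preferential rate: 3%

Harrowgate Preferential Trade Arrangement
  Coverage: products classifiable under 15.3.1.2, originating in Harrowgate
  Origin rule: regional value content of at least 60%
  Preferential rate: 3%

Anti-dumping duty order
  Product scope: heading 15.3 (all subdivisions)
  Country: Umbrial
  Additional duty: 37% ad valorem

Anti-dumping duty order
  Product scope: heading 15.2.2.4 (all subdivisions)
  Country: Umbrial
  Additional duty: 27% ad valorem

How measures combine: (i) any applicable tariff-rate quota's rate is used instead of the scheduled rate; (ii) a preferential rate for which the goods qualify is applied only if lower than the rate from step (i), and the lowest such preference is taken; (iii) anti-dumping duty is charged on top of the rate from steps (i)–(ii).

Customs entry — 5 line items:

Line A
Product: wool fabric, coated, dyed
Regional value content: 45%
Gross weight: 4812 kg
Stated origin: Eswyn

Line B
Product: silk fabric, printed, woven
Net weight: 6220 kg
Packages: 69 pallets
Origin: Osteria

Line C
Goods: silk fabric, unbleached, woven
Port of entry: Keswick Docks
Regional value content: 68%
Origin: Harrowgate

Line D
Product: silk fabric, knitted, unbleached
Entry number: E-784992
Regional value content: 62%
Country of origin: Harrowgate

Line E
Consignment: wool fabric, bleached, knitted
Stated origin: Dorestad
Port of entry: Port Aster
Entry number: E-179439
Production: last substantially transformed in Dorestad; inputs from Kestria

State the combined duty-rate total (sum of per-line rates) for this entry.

109%

Line A: wool → 15.2; coated → 15.2.1; dyed → 15.2.1.2. Scheduled 35%. Eswyn agreement on 15.2.1: RVC < 50%. → 35%.
Line B: silk → 15.3; woven → 15.3.2; printed → 15.3.2.3. Scheduled 3%. No special measure applies. → 3%.
Line C: silk → 15.3; woven → 15.3.2; unbleached → 15.3.2.2. Scheduled 20%. Harrowgate agreement on 15.3.1.2: 15.3.2.2 not covered. → 20%.
Line D: silk → 15.3; knitted → 15.3.1; unbleached → 15.3.1.3. Scheduled 29%. Harrowgate agreement on 15.3.1.2: 15.3.1.3 not covered. → 29%.
Line E: wool → 15.2; knitted → 15.2.2; bleached → 15.2.2.3. Scheduled 22%. Dorestad agreement on 15.2.2.2: 15.2.2.3 not covered. → 22%.
Sum: 35% + 3% + 20% + 29% + 22% = 109%.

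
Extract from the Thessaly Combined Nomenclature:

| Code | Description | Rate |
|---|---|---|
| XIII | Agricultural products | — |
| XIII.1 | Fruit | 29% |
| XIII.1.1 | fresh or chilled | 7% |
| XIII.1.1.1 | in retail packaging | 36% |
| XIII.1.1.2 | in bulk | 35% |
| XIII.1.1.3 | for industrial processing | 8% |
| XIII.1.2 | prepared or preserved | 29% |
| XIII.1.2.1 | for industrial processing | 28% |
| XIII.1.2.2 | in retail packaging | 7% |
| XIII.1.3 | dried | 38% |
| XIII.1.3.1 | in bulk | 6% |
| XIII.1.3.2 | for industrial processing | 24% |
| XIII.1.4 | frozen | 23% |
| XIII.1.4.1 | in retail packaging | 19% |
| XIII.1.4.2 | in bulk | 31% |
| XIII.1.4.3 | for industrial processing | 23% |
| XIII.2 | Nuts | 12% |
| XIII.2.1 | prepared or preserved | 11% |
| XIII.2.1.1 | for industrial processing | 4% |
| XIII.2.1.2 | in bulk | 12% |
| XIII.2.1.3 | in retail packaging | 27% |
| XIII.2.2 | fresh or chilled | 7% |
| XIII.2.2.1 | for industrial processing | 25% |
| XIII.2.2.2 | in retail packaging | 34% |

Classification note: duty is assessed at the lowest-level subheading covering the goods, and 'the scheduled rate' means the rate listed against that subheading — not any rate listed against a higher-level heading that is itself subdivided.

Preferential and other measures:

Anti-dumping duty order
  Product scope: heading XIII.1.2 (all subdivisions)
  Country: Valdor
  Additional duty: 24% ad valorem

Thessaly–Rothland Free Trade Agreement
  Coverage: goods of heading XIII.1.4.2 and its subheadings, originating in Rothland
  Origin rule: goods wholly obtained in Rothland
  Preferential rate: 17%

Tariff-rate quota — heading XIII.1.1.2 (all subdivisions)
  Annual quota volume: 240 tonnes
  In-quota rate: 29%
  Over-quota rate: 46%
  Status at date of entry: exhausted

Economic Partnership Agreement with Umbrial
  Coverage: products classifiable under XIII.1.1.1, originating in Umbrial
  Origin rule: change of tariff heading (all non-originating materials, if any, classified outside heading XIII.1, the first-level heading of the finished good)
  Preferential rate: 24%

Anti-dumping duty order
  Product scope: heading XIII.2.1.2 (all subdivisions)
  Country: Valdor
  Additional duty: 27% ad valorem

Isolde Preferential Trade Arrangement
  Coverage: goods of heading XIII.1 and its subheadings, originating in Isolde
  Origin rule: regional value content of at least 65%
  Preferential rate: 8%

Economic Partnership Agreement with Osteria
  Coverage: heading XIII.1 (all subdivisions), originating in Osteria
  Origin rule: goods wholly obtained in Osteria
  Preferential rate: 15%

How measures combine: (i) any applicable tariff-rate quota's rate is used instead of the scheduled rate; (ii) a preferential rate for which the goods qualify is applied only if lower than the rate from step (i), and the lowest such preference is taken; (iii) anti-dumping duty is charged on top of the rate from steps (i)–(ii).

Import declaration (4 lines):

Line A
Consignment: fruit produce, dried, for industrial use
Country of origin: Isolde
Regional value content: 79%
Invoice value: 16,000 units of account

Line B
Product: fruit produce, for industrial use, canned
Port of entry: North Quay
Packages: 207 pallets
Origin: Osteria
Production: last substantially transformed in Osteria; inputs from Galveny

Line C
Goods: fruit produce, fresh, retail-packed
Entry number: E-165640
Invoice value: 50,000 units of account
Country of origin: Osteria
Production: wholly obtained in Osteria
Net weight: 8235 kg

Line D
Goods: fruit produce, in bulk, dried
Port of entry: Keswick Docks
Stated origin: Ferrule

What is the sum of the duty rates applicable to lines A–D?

Line A: fruit → XIII.1; dried → XIII.1.3; for industrial use → XIII.1.3.2. Scheduled 24%. Isolde agreement on XIII.1: RVC ≥ 65% → 8% available; preferential 8%. → 8%.
Line B: fruit → XIII.1; canned → XIII.1.2; for industrial use → XIII.1.2.1. Scheduled 28%. Osteria agreement on XIII.1: not wholly obtained. → 28%.
Line C: fruit → XIII.1; fresh → XIII.1.1; retail-packed → XIII.1.1.1. Scheduled 36%. Osteria agreement on XIII.1: wholly obtained → 15% available; preferential 15%. → 15%.
Line D: fruit → XIII.1; dried → XIII.1.3; in bulk → XIII.1.3.1. Scheduled 6%. No special measure applies. → 6%.
Sum: 8% + 28% + 15% + 6% = 57%.

57%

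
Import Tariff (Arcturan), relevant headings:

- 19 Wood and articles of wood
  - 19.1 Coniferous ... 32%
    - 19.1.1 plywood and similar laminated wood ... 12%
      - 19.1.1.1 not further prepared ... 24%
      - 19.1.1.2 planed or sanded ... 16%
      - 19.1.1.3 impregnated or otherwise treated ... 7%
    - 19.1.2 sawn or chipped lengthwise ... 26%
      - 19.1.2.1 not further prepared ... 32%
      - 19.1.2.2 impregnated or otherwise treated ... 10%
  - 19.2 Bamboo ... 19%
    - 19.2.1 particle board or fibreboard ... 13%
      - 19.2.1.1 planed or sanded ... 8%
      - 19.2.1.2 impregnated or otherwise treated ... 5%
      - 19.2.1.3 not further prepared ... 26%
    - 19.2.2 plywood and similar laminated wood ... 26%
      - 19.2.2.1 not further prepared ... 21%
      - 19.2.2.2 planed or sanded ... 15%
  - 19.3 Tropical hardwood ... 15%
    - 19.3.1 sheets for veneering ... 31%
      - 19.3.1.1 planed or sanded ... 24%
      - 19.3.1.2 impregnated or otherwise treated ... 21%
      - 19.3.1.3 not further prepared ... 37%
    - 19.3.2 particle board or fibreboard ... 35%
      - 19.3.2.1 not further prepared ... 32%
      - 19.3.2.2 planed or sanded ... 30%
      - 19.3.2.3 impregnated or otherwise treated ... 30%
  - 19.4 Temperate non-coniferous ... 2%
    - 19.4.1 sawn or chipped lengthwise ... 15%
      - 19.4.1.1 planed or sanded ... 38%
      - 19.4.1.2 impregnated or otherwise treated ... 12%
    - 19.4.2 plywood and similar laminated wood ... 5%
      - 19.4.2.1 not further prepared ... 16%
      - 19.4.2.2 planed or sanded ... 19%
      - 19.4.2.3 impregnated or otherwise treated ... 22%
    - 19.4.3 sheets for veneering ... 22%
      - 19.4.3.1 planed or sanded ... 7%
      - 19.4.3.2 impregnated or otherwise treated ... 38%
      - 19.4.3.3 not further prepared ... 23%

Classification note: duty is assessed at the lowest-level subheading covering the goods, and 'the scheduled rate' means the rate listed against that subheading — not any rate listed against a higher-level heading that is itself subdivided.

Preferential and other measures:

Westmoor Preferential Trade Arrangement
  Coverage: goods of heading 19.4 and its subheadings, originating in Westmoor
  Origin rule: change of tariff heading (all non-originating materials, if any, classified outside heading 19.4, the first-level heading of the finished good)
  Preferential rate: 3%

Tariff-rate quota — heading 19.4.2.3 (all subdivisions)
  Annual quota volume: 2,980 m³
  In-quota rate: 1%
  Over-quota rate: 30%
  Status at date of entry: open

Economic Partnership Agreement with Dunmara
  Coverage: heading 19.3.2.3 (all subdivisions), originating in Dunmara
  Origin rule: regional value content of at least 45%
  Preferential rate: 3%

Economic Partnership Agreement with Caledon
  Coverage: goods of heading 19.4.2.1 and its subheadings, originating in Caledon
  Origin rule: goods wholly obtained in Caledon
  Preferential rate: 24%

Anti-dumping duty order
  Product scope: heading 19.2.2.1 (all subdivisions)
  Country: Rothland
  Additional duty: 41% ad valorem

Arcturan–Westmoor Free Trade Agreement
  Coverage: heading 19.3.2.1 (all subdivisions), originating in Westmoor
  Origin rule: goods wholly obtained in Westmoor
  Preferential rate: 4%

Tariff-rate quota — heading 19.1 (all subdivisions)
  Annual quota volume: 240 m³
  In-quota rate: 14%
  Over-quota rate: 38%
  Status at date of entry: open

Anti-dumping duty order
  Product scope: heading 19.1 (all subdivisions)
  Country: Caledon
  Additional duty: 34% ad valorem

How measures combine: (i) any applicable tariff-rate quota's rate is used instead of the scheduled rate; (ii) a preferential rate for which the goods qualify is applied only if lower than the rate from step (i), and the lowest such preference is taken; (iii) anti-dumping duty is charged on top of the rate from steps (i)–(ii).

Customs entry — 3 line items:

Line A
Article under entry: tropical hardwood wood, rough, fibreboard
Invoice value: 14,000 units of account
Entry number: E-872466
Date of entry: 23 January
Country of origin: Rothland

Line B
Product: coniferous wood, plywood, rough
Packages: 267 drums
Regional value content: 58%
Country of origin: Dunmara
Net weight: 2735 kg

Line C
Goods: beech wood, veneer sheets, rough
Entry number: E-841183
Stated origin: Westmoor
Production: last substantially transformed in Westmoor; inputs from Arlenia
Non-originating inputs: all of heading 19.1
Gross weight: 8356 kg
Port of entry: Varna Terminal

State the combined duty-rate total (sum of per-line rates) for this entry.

49%

Line A: tropical hardwood → 19.3; fibreboard → 19.3.2; rough → 19.3.2.1. Scheduled 32%. No special measure applies. → 32%.
Line B: coniferous → 19.1; plywood → 19.1.1; rough → 19.1.1.1. Scheduled 24%. quota on 19.1 open → in-quota 14%; Dunmara agreement on 19.3.2.3: 19.1.1.1 not covered. → 14%.
Line C: beech → 19.4; veneer sheets → 19.4.3; rough → 19.4.3.3. Scheduled 23%. Westmoor agreement on 19.4: CTH met → 3% available; Westmoor agreement on 19.3.2.1: 19.4.3.3 not covered; preferential 3%. → 3%.
Sum: 32% + 14% + 3% = 49%.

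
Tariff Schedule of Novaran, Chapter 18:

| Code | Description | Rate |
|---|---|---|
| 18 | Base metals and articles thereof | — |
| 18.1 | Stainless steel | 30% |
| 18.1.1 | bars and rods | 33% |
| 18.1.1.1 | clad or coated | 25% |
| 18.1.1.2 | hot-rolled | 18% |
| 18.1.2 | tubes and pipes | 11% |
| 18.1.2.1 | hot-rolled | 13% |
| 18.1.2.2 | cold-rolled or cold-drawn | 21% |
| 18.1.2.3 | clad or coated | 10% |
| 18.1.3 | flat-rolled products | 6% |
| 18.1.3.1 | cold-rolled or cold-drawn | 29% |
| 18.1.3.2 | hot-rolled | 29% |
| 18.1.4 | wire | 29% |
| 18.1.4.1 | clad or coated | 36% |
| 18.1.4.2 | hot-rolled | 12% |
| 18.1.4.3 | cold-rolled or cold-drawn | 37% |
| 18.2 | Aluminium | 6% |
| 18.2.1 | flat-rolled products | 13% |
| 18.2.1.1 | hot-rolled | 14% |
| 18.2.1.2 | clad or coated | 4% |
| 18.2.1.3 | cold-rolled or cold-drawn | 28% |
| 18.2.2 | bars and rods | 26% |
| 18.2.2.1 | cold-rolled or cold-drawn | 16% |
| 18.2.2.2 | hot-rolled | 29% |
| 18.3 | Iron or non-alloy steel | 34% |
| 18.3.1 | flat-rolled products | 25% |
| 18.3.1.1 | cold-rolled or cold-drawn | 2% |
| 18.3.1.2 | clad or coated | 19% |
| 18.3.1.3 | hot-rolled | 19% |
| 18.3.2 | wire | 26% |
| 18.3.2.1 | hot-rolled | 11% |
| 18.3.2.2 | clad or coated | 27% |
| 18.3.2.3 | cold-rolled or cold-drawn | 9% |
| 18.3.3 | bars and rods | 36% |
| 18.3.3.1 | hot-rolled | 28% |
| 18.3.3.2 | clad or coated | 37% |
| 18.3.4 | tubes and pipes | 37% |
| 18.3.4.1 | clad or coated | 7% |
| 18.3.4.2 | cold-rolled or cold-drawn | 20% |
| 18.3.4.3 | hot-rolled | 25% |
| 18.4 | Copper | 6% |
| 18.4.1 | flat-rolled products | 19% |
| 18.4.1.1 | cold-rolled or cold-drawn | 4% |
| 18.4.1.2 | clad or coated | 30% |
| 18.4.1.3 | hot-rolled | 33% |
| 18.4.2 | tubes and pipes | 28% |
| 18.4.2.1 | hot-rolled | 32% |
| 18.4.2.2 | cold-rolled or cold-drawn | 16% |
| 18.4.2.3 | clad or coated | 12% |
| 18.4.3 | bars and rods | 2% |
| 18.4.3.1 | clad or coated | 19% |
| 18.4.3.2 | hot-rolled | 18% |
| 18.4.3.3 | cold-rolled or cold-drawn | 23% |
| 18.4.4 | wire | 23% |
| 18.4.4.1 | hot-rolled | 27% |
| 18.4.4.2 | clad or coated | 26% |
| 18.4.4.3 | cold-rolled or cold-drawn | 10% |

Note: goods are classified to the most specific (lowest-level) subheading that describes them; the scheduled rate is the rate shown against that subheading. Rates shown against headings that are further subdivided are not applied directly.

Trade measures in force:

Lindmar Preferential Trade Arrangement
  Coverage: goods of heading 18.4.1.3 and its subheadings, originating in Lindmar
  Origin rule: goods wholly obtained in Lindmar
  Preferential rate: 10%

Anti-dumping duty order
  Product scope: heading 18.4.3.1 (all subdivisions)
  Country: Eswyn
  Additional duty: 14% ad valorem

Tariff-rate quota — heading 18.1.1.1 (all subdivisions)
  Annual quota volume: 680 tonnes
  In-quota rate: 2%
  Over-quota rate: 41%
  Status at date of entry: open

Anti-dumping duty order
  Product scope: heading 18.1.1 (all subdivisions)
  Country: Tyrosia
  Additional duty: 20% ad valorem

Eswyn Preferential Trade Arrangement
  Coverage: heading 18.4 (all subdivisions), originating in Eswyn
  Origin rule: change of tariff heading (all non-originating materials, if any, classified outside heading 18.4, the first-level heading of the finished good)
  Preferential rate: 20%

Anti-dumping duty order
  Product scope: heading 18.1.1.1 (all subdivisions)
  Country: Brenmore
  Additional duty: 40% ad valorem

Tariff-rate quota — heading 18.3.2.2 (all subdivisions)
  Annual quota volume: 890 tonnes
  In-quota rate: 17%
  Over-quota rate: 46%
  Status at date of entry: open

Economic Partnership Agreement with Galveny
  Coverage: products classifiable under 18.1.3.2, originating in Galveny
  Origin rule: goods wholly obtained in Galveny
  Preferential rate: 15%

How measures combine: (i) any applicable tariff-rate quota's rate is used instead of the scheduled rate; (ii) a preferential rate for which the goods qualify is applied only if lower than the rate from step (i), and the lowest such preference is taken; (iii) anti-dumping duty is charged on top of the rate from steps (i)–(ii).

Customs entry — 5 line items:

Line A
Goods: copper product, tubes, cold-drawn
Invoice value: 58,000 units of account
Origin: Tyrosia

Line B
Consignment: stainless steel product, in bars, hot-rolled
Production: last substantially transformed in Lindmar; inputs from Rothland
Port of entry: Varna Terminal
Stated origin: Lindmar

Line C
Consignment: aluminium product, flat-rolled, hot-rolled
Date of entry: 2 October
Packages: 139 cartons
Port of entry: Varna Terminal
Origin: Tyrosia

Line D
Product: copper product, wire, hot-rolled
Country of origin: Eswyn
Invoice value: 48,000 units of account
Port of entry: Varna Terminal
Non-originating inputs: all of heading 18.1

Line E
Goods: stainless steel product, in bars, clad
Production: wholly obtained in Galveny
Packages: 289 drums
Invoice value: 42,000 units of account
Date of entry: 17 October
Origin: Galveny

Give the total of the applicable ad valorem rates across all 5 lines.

70%

Line A: copper → 18.4; tubes → 18.4.2; cold-drawn → 18.4.2.2. Scheduled 16%. No special measure applies. → 16%.
Line B: stainless steel → 18.1; in bars → 18.1.1; hot-rolled → 18.1.1.2. Scheduled 18%. Lindmar agreement on 18.4.1.3: 18.1.1.2 not covered. → 18%.
Line C: aluminium → 18.2; flat-rolled → 18.2.1; hot-rolled → 18.2.1.1. Scheduled 14%. No special measure applies. → 14%.
Line D: copper → 18.4; wire → 18.4.4; hot-rolled → 18.4.4.1. Scheduled 27%. Eswyn agreement on 18.4: CTH met → 20% available; preferential 20%. → 20%.
Line E: stainless steel → 18.1; in bars → 18.1.1; clad → 18.1.1.1. Scheduled 25%. quota on 18.1.1.1 open → in-quota 2%; Galveny agreement on 18.1.3.2: 18.1.1.1 not covered. → 2%.
Sum: 16% + 18% + 14% + 20% + 2% = 70%.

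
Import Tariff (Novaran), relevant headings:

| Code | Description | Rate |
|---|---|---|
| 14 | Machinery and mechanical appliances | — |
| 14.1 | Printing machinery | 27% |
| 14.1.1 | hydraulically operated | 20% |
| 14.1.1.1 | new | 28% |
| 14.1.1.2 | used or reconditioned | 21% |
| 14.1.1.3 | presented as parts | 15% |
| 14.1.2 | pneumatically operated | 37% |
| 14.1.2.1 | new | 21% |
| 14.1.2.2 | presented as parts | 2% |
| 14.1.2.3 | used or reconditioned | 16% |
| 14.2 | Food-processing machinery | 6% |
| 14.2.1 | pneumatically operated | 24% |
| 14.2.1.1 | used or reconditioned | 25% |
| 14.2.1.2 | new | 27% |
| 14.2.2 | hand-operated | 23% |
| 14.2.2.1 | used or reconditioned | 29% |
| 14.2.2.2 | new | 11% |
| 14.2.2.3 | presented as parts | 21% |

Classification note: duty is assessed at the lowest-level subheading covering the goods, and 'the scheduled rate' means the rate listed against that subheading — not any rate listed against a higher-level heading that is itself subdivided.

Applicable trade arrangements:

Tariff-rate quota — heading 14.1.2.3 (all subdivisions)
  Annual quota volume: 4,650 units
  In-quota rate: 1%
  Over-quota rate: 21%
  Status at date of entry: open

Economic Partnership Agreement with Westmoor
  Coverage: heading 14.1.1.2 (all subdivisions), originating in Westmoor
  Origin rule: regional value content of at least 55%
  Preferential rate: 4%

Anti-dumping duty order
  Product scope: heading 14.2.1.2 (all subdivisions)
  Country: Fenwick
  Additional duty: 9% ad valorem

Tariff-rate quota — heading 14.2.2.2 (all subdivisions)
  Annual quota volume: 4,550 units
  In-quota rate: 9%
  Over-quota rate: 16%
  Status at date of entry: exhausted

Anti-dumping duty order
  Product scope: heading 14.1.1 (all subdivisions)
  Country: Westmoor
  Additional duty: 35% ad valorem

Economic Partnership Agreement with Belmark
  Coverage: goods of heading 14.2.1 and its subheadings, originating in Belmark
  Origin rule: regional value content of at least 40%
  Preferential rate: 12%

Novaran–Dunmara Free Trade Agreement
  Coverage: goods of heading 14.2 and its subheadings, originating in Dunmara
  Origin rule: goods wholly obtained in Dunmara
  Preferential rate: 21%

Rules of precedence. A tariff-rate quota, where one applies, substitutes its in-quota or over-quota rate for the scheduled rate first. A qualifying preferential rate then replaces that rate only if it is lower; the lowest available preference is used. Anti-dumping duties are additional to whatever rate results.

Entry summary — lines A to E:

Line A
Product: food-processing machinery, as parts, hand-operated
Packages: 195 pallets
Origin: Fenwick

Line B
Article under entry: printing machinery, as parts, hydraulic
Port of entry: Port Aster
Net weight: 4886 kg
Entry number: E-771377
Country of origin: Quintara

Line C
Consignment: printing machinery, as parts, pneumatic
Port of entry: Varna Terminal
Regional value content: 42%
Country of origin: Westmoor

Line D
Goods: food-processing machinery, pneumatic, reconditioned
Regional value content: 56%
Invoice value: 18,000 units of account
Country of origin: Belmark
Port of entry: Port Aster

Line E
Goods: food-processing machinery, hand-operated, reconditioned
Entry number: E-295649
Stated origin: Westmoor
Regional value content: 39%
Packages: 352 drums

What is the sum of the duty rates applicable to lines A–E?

Line A: food-processing → 14.2; hand-operated → 14.2.2; as parts → 14.2.2.3. Scheduled 21%. No special measure applies. → 21%.
Line B: printing → 14.1; hydraulic → 14.1.1; as parts → 14.1.1.3. Scheduled 15%. No special measure applies. → 15%.
Line C: printing → 14.1; pneumatic → 14.1.2; as parts → 14.1.2.2. Scheduled 2%. Westmoor agreement on 14.1.1.2: 14.1.2.2 not covered. → 2%.
Line D: food-processing → 14.2; pneumatic → 14.2.1; reconditioned → 14.2.1.1. Scheduled 25%. Belmark agreement on 14.2.1: RVC ≥ 40% → 12% available; preferential 12%. → 12%.
Line E: food-processing → 14.2; hand-operated → 14.2.2; reconditioned → 14.2.2.1. Scheduled 29%. Westmoor agreement on 14.1.1.2: 14.2.2.1 not covered. → 29%.
Sum: 21% + 15% + 2% + 12% + 29% = 79%.

79%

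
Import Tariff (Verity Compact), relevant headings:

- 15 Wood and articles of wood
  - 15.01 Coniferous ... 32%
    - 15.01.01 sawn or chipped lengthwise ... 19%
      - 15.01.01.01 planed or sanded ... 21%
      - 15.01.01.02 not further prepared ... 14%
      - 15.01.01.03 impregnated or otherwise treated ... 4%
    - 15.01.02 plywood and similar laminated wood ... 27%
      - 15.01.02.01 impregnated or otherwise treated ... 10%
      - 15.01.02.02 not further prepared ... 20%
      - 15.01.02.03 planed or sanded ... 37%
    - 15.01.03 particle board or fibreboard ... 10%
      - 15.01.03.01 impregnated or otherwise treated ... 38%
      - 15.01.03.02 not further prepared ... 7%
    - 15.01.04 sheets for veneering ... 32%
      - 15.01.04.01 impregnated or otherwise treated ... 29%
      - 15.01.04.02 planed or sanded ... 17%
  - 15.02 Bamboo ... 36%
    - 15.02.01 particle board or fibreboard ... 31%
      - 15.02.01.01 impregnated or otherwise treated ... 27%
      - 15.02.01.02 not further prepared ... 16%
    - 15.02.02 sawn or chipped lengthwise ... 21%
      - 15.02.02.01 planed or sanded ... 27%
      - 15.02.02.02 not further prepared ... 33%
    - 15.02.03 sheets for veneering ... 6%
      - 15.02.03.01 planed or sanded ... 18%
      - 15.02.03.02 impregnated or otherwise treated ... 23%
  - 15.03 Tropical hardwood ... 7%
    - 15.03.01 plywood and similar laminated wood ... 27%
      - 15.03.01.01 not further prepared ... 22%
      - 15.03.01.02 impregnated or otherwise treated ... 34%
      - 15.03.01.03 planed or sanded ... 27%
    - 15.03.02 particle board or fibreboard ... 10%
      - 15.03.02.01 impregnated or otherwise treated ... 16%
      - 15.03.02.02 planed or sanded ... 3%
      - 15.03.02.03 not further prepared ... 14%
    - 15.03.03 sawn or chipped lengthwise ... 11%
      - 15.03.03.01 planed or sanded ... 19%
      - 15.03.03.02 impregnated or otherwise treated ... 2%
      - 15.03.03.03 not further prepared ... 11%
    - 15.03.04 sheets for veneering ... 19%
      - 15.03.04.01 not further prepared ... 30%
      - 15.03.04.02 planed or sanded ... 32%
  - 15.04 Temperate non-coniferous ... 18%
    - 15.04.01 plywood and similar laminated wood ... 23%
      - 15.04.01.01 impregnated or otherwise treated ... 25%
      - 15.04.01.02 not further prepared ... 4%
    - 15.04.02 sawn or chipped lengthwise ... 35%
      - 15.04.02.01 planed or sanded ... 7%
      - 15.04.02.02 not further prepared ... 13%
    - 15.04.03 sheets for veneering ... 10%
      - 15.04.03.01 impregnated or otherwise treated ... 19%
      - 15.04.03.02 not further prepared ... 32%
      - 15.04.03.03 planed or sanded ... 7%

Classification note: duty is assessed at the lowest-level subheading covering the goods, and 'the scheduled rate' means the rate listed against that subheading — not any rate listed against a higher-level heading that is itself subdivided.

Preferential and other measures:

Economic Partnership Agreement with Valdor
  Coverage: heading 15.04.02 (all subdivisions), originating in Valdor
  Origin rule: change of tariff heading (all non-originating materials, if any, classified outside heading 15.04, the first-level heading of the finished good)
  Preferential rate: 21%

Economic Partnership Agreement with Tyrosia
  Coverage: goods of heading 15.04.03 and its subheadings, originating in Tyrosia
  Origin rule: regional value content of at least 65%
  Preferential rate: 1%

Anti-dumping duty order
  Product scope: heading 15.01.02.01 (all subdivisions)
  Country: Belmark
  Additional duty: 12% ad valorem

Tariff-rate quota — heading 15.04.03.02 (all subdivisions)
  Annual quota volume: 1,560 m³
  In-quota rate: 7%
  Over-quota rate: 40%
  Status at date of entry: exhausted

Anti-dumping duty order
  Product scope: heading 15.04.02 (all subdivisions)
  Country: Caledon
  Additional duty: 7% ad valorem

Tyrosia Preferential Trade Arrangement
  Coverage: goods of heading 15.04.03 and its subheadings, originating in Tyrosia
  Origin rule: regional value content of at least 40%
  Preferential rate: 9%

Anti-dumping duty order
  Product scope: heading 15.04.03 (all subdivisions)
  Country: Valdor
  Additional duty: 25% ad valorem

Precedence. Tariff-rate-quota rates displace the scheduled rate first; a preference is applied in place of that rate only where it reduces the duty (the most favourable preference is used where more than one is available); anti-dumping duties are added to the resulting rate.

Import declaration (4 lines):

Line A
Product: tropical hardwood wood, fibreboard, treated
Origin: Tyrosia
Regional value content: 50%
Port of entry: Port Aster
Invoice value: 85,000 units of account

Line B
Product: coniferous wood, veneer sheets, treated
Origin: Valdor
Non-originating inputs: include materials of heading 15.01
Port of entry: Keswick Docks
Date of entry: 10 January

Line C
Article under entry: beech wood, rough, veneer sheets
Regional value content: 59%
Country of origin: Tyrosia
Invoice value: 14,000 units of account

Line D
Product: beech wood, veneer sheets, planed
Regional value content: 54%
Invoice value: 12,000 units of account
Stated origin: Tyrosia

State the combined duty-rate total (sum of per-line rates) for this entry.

Line A: tropical hardwood → 15.03; fibreboard → 15.03.02; treated → 15.03.02.01. Scheduled 16%. Tyrosia agreement on 15.04.03: 15.03.02.01 not covered; Tyrosia agreement on 15.04.03: 15.03.02.01 not covered. → 16%.
Line B: coniferous → 15.01; veneer sheets → 15.01.04; treated → 15.01.04.01. Scheduled 29%. Valdor agreement on 15.04.02: 15.01.04.01 not covered. → 29%.
Line C: beech → 15.04; veneer sheets → 15.04.03; rough → 15.04.03.02. Scheduled 32%. quota on 15.04.03.02 exhausted → over-quota 40%; Tyrosia agreement on 15.04.03: RVC < 65%; Tyrosia agreement on 15.04.03: RVC ≥ 40% → 9% available; preferential 9%. → 9%.
Line D: beech → 15.04; veneer sheets → 15.04.03; planed → 15.04.03.03. Scheduled 7%. Tyrosia agreement on 15.04.03: RVC < 65%; Tyrosia agreement on 15.04.03: RVC ≥ 40% → 9% available; preference 9% not lower than 7% → no reduction. → 7%.
Sum: 16% + 29% + 9% + 7% = 61%.

61%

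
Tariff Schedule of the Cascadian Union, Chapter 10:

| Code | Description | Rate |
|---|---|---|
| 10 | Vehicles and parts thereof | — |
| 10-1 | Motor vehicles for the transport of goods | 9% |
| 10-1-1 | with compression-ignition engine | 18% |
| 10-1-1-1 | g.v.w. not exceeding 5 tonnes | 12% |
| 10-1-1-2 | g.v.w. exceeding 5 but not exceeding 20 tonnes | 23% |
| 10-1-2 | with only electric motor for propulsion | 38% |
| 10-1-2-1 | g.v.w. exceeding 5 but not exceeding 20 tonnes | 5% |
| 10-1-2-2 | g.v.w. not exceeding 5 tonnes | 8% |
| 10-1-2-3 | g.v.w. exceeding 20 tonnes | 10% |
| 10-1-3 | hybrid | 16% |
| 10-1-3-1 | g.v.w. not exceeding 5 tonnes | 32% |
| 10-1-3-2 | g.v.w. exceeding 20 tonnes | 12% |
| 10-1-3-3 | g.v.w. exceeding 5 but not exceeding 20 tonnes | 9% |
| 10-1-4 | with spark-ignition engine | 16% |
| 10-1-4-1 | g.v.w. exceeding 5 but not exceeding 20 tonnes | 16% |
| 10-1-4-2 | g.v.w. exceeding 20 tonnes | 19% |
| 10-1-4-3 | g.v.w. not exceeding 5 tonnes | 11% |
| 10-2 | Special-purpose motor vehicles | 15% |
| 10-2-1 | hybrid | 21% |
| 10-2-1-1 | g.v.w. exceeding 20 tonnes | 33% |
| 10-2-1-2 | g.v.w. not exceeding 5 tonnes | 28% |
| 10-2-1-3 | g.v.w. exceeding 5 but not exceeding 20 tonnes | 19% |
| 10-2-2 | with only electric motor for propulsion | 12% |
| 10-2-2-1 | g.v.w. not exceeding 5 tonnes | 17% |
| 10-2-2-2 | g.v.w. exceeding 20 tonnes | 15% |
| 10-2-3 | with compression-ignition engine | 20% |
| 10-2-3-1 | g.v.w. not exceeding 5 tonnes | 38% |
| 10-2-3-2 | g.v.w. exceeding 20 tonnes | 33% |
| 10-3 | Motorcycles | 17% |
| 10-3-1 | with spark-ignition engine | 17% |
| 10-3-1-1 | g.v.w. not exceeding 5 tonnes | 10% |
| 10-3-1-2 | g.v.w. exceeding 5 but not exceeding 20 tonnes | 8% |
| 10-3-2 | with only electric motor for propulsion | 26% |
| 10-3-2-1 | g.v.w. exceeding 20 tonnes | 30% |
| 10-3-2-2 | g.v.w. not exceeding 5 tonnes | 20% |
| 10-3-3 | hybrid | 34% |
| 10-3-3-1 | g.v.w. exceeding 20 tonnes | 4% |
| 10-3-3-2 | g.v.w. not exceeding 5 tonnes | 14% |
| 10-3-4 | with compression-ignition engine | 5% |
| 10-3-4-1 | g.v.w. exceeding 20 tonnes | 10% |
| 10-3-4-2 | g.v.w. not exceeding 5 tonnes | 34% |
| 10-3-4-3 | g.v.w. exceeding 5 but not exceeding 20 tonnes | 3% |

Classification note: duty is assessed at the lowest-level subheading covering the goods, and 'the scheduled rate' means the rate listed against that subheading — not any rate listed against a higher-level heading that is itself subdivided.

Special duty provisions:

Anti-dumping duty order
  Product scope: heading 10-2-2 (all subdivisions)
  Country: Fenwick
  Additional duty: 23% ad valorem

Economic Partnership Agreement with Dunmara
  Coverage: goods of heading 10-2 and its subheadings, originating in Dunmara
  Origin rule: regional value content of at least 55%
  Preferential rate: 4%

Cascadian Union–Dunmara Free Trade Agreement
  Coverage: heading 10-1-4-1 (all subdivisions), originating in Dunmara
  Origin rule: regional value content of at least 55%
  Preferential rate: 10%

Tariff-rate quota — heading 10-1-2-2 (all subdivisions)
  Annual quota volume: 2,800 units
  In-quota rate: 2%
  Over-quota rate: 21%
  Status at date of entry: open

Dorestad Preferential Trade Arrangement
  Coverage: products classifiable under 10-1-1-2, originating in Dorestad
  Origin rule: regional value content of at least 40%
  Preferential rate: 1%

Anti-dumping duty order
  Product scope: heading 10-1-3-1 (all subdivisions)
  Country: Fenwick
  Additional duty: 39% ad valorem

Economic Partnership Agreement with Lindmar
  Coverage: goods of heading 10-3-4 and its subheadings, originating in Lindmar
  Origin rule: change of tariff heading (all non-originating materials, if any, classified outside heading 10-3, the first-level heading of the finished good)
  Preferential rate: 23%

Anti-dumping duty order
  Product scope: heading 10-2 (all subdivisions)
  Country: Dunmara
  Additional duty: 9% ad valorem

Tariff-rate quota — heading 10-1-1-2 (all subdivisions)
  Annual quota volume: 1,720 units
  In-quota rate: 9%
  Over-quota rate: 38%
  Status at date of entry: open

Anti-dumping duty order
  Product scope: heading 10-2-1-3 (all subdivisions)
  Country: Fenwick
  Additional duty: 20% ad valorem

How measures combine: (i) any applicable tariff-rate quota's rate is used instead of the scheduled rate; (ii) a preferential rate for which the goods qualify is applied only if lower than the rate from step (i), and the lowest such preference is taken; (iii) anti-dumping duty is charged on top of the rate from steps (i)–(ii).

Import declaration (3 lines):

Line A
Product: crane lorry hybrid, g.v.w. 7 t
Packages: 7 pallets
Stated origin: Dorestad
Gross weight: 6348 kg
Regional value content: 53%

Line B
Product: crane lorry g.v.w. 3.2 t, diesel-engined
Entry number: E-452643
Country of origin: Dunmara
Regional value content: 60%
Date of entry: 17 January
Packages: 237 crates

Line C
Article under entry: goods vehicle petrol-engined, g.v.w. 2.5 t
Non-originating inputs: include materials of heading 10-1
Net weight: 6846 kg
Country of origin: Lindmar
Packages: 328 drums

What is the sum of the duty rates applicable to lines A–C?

43%

Line A: crane lorry → 10-2; hybrid → 10-2-1; g.v.w. 7 t → 10-2-1-3. Scheduled 19%. Dorestad agreement on 10-1-1-2: 10-2-1-3 not covered. → 19%.
Line B: crane lorry → 10-2; diesel-engined → 10-2-3; g.v.w. 3.2 t → 10-2-3-1. Scheduled 38%. Dunmara agreement on 10-2: RVC ≥ 55% → 4% available; Dunmara agreement on 10-1-4-1: 10-2-3-1 not covered; preferential 4%; anti-dumping (Dunmara, 10-2): +9%; total 4% + 9% = 13%. → 13%.
Line C: goods vehicle → 10-1; petrol-engined → 10-1-4; g.v.w. 2.5 t → 10-1-4-3. Scheduled 11%. Lindmar agreement on 10-3-4: 10-1-4-3 not covered. → 11%.
Sum: 19% + 13% + 11% = 43%.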